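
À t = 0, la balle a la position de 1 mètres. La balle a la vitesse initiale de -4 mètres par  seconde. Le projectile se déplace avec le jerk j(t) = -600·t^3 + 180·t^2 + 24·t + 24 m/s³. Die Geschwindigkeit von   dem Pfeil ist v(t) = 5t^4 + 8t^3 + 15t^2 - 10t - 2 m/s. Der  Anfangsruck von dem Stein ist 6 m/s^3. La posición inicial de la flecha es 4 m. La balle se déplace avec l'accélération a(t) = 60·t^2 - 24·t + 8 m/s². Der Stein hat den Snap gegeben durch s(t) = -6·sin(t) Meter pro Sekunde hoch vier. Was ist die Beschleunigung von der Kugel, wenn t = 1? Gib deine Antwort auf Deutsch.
Wir haben die Beschleunigung a(t) = 60·t^2 - 24·t + 8. Durch Einsetzen von t = 1: a(1) = 44.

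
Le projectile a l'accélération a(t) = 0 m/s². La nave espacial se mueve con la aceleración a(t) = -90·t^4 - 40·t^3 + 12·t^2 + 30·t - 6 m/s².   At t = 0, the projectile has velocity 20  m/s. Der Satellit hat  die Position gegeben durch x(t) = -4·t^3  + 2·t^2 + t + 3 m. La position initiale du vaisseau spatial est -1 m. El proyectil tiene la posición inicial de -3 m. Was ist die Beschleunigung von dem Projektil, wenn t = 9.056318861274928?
Wir haben die Beschleunigung a(t) = 0. Durch Einsetzen von t = 9.056318861274928: a(9.056318861274928) = 0.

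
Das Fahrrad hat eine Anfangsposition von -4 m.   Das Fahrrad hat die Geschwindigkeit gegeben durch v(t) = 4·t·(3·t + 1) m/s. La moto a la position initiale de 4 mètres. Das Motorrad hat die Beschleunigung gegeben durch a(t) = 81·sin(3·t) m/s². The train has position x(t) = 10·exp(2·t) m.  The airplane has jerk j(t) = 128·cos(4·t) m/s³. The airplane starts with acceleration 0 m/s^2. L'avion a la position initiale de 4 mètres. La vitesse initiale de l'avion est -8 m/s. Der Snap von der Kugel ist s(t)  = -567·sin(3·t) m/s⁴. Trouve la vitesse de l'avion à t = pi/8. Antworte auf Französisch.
Nous devons intégrer notre équation du jerk j(t) = 128·cos(4·t) 2 fois. L'intégrale du jerk est l'accélération. En utilisant a(0) = 0, nous obtenons a(t) = 32·sin(4·t). La primitive de l'accélération est la vitesse. En utilisant v(0) = -8, nous obtenons v(t) = -8·cos(4·t). Nous avons la vitesse v(t) = -8·cos(4·t). En substituant t = pi/8: v(pi/8) = 0.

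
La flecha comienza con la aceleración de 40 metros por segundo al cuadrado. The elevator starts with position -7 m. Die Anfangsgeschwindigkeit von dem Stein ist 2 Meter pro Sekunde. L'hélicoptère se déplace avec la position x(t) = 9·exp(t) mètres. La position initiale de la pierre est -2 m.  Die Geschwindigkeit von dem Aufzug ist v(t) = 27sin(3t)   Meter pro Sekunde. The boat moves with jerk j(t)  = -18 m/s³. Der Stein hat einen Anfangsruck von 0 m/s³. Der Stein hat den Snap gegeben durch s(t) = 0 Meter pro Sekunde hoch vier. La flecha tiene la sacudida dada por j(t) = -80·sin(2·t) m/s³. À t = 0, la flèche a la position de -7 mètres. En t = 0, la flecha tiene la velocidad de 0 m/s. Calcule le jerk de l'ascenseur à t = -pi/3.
Pour résoudre ceci, nous devons prendre 2 dérivées de notre équation de la vitesse v(t) = 27·sin(3·t). La dérivée de la vitesse donne l'accélération: a(t) = 81·cos(3·t). En dérivant l'accélération, nous obtenons le jerk: j(t) = -243·sin(3·t). En utilisant j(t) = -243·sin(3·t) et en substituant t = -pi/3, nous trouvons j = 0.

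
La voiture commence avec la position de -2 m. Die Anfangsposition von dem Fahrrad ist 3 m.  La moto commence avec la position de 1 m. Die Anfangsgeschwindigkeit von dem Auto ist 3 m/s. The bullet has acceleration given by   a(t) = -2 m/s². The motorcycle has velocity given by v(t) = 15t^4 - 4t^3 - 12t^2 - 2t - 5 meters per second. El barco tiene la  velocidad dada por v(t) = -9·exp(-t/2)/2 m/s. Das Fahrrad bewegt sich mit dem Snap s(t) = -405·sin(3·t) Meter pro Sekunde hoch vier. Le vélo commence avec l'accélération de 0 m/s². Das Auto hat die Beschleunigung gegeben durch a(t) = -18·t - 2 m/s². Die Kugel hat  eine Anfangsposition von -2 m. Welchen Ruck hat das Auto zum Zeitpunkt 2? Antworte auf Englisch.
To solve this, we need to take 1 derivative of our acceleration equation a(t) = -18·t - 2. Differentiating acceleration, we get jerk: j(t) = -18. From the given jerk equation j(t) = -18, we substitute t = 2 to get j = -18.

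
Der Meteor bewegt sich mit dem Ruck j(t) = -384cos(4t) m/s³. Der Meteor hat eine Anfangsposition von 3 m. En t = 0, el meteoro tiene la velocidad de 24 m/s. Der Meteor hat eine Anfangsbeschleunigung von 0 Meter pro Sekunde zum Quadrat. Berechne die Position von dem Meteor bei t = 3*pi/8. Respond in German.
Wir müssen unsere Gleichung für den Ruck j(t) = -384·cos(4·t) 3-mal integrieren. Das Integral von dem Ruck ist die Beschleunigung. Mit a(0) = 0 erhalten wir a(t) = -96·sin(4·t). Das Integral von der Beschleunigung, mit v(0) = 24, ergibt die Geschwindigkeit: v(t) = 24·cos(4·t). Mit ∫v(t)dt und Anwendung von x(0) = 3, finden wir x(t) = 6·sin(4·t) + 3. Wir haben die Position x(t) = 6·sin(4·t) + 3. Durch Einsetzen von t = 3*pi/8: x(3*pi/8) = -3.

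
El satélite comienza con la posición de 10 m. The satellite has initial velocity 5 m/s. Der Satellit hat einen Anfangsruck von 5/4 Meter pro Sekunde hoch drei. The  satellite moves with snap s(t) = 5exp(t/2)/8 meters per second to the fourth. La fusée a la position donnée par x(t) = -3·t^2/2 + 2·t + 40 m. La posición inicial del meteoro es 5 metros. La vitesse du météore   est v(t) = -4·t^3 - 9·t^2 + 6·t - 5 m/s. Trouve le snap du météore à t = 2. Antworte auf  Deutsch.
Ausgehend von der Geschwindigkeit v(t) = -4·t^3 - 9·t^2 + 6·t - 5, nehmen wir 3 Ableitungen. Mit d/dt von v(t) finden wir a(t) = -12·t^2 - 18·t + 6. Die Ableitung von der Beschleunigung ergibt den Ruck: j(t) = -24·t - 18. Durch Ableiten von dem Ruck erhalten wir den Snap: s(t) = -24. Mit s(t) = -24 und Einsetzen von t = 2, finden wir s = -24.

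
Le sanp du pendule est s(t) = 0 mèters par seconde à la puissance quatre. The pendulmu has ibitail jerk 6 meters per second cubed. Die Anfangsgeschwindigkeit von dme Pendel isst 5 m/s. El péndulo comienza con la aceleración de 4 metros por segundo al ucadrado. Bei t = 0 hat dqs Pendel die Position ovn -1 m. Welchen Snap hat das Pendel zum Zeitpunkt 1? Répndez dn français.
Nous avons le snap s(t) = 0. En substituant t = 1: s(1) = 0.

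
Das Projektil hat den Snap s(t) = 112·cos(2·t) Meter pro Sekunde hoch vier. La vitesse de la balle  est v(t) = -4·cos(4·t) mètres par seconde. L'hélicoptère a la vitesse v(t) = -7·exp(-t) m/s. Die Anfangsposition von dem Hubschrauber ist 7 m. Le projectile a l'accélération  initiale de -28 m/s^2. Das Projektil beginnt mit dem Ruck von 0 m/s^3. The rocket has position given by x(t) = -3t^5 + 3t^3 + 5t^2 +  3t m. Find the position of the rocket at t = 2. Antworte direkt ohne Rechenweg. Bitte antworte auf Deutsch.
Die Antwort ist -46.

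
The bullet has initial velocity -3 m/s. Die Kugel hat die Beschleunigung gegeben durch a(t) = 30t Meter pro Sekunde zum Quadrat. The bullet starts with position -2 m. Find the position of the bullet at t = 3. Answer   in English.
We must find the antiderivative of our acceleration equation a(t) = 30·t 2 times. Integrating acceleration and using the initial condition v(0) = -3, we get v(t) = 15·t^2 - 3. Taking ∫v(t)dt and applying x(0) = -2, we find x(t) = 5·t^3 - 3·t - 2. From the given position equation x(t) = 5·t^3 - 3·t - 2, we substitute t = 3 to get x = 124.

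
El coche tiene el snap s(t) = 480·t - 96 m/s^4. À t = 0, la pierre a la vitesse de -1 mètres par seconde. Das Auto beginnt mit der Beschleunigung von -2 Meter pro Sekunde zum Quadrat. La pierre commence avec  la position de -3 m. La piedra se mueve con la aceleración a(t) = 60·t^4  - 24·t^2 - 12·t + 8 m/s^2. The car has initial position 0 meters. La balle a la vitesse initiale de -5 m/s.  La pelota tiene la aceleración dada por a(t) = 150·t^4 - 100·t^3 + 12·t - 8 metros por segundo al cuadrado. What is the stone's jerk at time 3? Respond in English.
Starting from acceleration a(t) = 60·t^4 - 24·t^2 - 12·t + 8, we take 1 derivative. Taking d/dt of a(t), we find j(t) = 240·t^3 - 48·t - 12. We have jerk j(t) = 240·t^3 - 48·t - 12. Substituting t = 3: j(3) = 6324.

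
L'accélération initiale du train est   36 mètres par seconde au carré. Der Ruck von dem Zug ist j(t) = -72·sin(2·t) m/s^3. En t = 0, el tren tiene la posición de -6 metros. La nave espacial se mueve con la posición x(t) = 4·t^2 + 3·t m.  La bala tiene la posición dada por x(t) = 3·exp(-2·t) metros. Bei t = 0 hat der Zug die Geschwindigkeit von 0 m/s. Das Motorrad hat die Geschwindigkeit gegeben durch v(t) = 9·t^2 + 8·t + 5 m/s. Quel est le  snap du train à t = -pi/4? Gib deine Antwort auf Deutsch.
Ausgehend von dem Ruck j(t) = -72·sin(2·t), nehmen wir 1 Ableitung. Mit d/dt von j(t) finden wir s(t) = -144·cos(2·t). Wir haben den Snap s(t) = -144·cos(2·t). Durch Einsetzen von t = -pi/4: s(-pi/4) = 0.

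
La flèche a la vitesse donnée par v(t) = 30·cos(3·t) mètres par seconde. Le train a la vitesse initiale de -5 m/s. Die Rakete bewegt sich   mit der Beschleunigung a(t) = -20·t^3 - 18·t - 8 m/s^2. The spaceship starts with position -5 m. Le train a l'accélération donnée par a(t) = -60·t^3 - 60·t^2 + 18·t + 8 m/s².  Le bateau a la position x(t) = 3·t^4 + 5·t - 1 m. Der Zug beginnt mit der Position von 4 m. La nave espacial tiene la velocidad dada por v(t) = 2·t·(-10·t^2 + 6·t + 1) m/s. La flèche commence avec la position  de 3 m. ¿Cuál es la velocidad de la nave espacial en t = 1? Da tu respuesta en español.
Tenemos la velocidad v(t) = 2·t·(-10·t^2 + 6·t + 1). Sustituyendo t = 1: v(1) = -6.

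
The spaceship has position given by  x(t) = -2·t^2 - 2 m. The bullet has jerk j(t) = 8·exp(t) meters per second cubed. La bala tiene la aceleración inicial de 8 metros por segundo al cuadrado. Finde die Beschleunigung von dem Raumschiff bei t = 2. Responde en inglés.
We must differentiate our position equation x(t) = -2·t^2 - 2 2 times. Differentiating position, we get velocity: v(t) = -4·t. Differentiating velocity, we get acceleration: a(t) = -4. Using a(t) = -4 and substituting t = 2, we find a = -4.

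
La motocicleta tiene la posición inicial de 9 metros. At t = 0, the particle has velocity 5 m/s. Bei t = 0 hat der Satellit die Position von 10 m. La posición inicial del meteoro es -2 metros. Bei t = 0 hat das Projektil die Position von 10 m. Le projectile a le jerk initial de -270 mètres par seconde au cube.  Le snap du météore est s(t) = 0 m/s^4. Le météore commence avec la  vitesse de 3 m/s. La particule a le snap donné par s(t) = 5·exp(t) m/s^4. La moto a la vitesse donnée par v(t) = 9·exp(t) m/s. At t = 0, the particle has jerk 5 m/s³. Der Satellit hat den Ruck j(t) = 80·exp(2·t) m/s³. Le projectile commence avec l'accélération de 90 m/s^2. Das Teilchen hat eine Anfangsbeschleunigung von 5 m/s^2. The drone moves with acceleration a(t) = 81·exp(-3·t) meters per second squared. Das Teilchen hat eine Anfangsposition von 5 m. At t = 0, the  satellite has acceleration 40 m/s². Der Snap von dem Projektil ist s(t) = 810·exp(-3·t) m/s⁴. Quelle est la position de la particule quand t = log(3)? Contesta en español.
Partiendo del snap s(t) = 5·exp(t), tomamos 4 antiderivadas. Integrando el snap y usando la condición inicial j(0) = 5, obtenemos j(t) = 5·exp(t). Tomando ∫j(t)dt y aplicando a(0) = 5, encontramos a(t) = 5·exp(t). La antiderivada de la aceleración es la velocidad. Usando v(0) = 5, obtenemos v(t) = 5·exp(t). Integrando la velocidad y usando la condición inicial x(0) = 5, obtenemos x(t) = 5·exp(t). De la ecuación de la posición x(t) = 5·exp(t), sustituimos t = log(3) para obtener x = 15.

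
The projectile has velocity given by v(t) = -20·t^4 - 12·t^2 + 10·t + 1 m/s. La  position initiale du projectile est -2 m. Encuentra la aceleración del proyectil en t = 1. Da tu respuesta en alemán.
Wir müssen unsere Gleichung für die Geschwindigkeit v(t) = -20·t^4 - 12·t^2 + 10·t + 1 1-mal ableiten. Mit d/dt von v(t) finden wir a(t) = -80·t^3 - 24·t + 10. Wir haben die Beschleunigung a(t) = -80·t^3 - 24·t + 10. Durch Einsetzen von t = 1: a(1) = -94.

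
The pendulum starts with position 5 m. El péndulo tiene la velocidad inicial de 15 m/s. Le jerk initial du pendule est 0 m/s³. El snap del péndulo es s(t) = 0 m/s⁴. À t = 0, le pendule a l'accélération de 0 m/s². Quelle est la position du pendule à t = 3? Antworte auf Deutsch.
Wir müssen unsere Gleichung für den Snap s(t) = 0 4-mal integrieren. Durch Integration von dem Snap und Verwendung der Anfangsbedingung j(0) = 0, erhalten wir j(t) = 0. Mit ∫j(t)dt und Anwendung von a(0) = 0, finden wir a(t) = 0. Mit ∫a(t)dt und Anwendung von v(0) = 15, finden wir v(t) = 15. Die Stammfunktion von der Geschwindigkeit ist die Position. Mit x(0) = 5 erhalten wir x(t) = 15·t + 5. Wir haben die Position x(t) = 15·t + 5. Durch Einsetzen von t = 3: x(3) = 50.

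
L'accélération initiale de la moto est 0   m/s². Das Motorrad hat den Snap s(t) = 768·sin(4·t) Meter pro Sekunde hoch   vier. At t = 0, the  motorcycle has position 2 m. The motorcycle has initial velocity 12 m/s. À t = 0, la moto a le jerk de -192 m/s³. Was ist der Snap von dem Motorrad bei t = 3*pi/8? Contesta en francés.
En utilisant s(t) = 768·sin(4·t) et en substituant t = 3*pi/8, nous trouvons s = -768.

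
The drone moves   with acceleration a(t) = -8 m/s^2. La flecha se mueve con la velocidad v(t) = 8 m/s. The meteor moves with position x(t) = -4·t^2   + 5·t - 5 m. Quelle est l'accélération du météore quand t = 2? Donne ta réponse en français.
Nous devons dériver notre équation de la position x(t) = -4·t^2 + 5·t - 5 2 fois. La dérivée de la position donne la vitesse: v(t) = 5 - 8·t. En dérivant la vitesse, nous obtenons l'accélération: a(t) = -8. En utilisant a(t) = -8 et en substituant t = 2, nous trouvons a = -8.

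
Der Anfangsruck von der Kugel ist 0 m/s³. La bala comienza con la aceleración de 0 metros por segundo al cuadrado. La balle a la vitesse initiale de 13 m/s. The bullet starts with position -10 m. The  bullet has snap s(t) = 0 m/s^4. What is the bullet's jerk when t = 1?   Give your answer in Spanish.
Partiendo del snap s(t) = 0, tomamos 1 integral. Integrando el snap y usando la condición inicial j(0) = 0, obtenemos j(t) = 0. Usando j(t) = 0 y sustituyendo t = 1, encontramos j = 0.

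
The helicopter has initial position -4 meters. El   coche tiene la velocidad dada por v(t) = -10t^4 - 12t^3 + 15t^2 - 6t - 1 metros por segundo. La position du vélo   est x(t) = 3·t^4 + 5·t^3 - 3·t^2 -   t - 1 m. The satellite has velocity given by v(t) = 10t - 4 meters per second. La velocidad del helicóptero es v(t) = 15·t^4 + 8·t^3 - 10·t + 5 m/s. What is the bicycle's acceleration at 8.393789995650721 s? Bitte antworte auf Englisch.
We must differentiate our position equation x(t) = 3·t^4 + 5·t^3 - 3·t^2 - t - 1 2 times. Taking d/dt of x(t), we find v(t) = 12·t^3 + 15·t^2 - 6·t - 1. The derivative of velocity gives acceleration: a(t) = 36·t^2 + 30·t - 6. We have acceleration a(t) = 36·t^2 + 30·t - 6. Substituting t = 8.393789995650721: a(8.393789995650721) = 2782.21927754862.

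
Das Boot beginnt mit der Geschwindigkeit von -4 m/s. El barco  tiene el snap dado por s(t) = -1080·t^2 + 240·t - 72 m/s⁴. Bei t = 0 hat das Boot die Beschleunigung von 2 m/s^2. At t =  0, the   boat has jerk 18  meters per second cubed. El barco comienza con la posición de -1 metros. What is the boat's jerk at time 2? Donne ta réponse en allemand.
Wir müssen die Stammfunktion unserer Gleichung für den Snap s(t) = -1080·t^2 + 240·t - 72 1-mal finden. Durch Integration von dem Snap und Verwendung der Anfangsbedingung j(0) = 18, erhalten wir j(t) = -360·t^3 + 120·t^2 - 72·t + 18. Wir haben den Ruck j(t) = -360·t^3 + 120·t^2 - 72·t + 18. Durch Einsetzen von t = 2: j(2) = -2526.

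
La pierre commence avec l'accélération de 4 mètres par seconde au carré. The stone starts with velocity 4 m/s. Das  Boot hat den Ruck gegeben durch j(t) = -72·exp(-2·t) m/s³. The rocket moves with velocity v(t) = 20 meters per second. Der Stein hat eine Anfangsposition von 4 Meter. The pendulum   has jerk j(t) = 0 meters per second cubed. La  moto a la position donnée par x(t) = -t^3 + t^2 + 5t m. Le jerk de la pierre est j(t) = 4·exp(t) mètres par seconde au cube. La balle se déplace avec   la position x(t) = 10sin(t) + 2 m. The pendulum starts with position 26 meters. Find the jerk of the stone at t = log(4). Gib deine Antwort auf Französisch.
De l'équation du jerk j(t) = 4·exp(t), nous substituons t = log(4) pour obtenir j = 16.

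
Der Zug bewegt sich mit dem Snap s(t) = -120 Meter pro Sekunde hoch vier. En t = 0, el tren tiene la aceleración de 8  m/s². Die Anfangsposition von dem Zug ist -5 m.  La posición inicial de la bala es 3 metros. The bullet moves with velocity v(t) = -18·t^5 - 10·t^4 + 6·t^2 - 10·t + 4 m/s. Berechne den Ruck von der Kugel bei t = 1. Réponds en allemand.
Ausgehend von der Geschwindigkeit v(t) = -18·t^5 - 10·t^4 + 6·t^2 - 10·t + 4, nehmen wir 2 Ableitungen. Mit d/dt von v(t) finden wir a(t) = -90·t^4 - 40·t^3 + 12·t - 10. Die Ableitung von der Beschleunigung ergibt den Ruck: j(t) = -360·t^3 - 120·t^2 + 12. Mit j(t) = -360·t^3 - 120·t^2 + 12 und Einsetzen von t = 1, finden wir j = -468.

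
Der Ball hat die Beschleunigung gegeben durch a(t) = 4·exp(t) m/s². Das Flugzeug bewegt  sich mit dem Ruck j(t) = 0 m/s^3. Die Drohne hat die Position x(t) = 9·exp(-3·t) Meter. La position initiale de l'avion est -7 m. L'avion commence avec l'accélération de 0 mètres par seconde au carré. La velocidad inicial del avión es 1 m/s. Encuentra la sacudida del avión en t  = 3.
De la ecuación de la sacudida j(t) = 0, sustituimos t = 3 para obtener j = 0.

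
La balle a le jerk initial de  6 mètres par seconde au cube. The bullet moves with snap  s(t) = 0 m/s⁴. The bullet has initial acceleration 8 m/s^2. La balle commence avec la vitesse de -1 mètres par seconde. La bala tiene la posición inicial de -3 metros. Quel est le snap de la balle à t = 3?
De l'équation du snap s(t) = 0, nous substituons t = 3 pour obtenir s = 0.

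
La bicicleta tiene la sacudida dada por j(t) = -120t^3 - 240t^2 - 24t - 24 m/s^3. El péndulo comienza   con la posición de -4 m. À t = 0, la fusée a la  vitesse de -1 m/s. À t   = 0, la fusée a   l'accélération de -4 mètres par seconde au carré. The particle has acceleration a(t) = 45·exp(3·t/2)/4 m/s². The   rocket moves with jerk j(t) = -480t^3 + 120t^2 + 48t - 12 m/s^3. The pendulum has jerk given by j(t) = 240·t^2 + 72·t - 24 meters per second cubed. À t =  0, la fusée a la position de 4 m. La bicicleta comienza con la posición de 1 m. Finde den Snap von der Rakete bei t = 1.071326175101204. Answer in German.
Um dies zu lösen, müssen wir 1 Ableitung unserer Gleichung für den Ruck j(t) = -480·t^3 + 120·t^2 + 48·t - 12 nehmen. Mit d/dt von j(t) finden wir s(t) = -1440·t^2 + 240·t + 48. Aus der Gleichung für den Snap s(t) = -1440·t^2 + 240·t + 48, setzen wir t = 1.071326175101204 ein und erhalten s = -1347.62699175376.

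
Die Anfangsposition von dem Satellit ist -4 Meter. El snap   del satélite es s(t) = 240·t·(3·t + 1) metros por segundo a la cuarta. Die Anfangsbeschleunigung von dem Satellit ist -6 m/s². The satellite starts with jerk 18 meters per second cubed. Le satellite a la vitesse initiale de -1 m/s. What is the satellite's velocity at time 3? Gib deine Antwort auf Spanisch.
Necesitamos integrar nuestra ecuación del snap s(t) = 240·t·(3·t + 1) 3 veces. Tomando ∫s(t)dt y aplicando j(0) = 18, encontramos j(t) = 240·t^3 + 120·t^2 + 18. La antiderivada de la sacudida es la aceleración. Usando a(0) = -6, obtenemos a(t) = 60·t^4 + 40·t^3 + 18·t - 6. Tomando ∫a(t)dt y aplicando v(0) = -1, encontramos v(t) = 12·t^5 + 10·t^4 + 9·t^2 - 6·t - 1. De la ecuación de la velocidad v(t) = 12·t^5 + 10·t^4 + 9·t^2 - 6·t - 1, sustituimos t = 3 para obtener v = 3788.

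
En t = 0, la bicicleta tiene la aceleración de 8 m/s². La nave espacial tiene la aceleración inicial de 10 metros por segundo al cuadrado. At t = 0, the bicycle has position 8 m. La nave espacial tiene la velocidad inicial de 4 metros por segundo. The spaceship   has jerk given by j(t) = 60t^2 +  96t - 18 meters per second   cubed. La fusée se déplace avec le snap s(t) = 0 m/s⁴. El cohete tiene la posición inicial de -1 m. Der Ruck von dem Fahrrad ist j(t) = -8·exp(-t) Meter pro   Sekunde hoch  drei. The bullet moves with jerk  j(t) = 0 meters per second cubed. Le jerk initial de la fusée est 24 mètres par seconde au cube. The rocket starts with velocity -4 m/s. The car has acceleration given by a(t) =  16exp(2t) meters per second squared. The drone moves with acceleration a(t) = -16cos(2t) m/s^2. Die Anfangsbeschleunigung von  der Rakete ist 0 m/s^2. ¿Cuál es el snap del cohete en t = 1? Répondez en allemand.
Aus der Gleichung für den Snap s(t) = 0, setzen wir t = 1 ein und erhalten s = 0.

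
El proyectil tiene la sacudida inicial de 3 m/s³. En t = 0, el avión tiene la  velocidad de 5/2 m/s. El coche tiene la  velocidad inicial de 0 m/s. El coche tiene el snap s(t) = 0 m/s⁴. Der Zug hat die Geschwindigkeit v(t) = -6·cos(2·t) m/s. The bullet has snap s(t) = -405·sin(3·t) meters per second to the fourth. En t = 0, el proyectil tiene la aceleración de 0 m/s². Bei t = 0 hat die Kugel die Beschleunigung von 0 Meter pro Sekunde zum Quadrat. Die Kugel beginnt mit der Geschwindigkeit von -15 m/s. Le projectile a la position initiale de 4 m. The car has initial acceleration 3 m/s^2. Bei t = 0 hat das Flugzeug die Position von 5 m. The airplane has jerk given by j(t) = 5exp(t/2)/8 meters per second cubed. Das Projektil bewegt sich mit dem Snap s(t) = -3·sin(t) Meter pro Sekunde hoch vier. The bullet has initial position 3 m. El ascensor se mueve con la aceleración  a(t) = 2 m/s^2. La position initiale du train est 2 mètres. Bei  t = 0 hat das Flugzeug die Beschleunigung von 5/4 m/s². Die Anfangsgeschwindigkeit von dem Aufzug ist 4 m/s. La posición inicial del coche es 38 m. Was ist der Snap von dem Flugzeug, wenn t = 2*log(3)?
Um dies zu lösen, müssen wir 1 Ableitung unserer Gleichung für den Ruck j(t) = 5·exp(t/2)/8 nehmen. Mit d/dt von j(t) finden wir s(t) = 5·exp(t/2)/16. Wir haben den Snap s(t) = 5·exp(t/2)/16. Durch Einsetzen von t = 2*log(3): s(2*log(3)) = 15/16.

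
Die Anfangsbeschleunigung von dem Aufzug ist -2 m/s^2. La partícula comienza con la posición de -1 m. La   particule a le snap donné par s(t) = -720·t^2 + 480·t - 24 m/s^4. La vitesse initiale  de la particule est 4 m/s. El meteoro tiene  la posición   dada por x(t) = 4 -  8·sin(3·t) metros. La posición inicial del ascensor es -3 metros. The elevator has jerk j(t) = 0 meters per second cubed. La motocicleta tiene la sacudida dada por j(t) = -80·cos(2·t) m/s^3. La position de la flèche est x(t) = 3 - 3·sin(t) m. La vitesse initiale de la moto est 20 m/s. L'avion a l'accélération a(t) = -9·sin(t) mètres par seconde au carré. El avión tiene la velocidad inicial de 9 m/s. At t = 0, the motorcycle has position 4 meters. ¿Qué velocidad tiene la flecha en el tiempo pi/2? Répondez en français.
Nous devons dériver notre équation de la position x(t) = 3 - 3·sin(t) 1 fois. La dérivée de la position donne la vitesse: v(t) = -3·cos(t). Nous avons la vitesse v(t) = -3·cos(t). En substituant t = pi/2: v(pi/2) = 0.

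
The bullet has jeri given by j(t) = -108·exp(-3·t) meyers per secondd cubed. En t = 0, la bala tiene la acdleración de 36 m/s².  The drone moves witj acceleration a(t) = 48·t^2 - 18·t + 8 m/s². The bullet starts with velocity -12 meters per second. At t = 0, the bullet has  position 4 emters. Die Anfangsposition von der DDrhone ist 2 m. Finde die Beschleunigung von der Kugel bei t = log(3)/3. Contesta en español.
Debemos encontrar la integral de nuestra ecuación de la sacudida j(t) = -108·exp(-3·t) 1 vez. La antiderivada de la sacudida, con a(0) = 36, da la aceleración: a(t) = 36·exp(-3·t). De la ecuación de la aceleración a(t) = 36·exp(-3·t), sustituimos t = log(3)/3 para obtener a = 12.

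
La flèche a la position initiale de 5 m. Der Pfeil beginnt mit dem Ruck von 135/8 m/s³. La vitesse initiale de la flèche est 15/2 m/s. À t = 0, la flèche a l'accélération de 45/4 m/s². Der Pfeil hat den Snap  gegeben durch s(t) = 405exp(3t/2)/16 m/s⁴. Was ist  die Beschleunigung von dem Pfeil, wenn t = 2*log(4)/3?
Wir müssen die Stammfunktion unserer Gleichung für den Snap s(t) = 405·exp(3·t/2)/16 2-mal finden. Mit ∫s(t)dt und Anwendung von j(0) = 135/8, finden wir j(t) = 135·exp(3·t/2)/8. Mit ∫j(t)dt und Anwendung von a(0) = 45/4, finden wir a(t) = 45·exp(3·t/2)/4. Mit a(t) = 45·exp(3·t/2)/4 und Einsetzen von t = 2*log(4)/3, finden wir a = 45.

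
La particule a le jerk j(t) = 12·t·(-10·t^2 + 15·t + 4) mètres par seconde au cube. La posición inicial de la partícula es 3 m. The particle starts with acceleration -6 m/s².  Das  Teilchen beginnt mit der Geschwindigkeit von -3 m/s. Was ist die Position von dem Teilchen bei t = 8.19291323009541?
Ausgehend von dem Ruck j(t) = 12·t·(-10·t^2 + 15·t + 4), nehmen wir 3 Integrale. Durch Integration von dem Ruck und Verwendung der Anfangsbedingung a(0) = -6, erhalten wir a(t) = -30·t^4 + 60·t^3 + 24·t^2 - 6. Durch Integration von der Beschleunigung und Verwendung der Anfangsbedingung v(0) = -3, erhalten wir v(t) = -6·t^5 + 15·t^4 + 8·t^3 - 6·t - 3. Durch Integration von der Geschwindigkeit und Verwendung der Anfangsbedingung x(0) = 3, erhalten wir x(t) = -t^6 + 3·t^5 + 2·t^4 - 3·t^2 - 3·t + 3. Aus der Gleichung für die Position x(t) = -t^6 + 3·t^5 + 2·t^4 - 3·t^2 - 3·t + 3, setzen wir t = 8.19291323009541 ein und erhalten x = -182903.228040711.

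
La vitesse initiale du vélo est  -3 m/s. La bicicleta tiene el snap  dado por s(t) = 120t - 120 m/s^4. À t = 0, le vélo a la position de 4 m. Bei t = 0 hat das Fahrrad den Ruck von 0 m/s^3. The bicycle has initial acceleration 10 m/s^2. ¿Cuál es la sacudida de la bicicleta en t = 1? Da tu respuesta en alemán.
Um dies zu lösen, müssen wir 1 Stammfunktion unserer Gleichung für den Snap s(t) = 120·t - 120 finden. Das Integral von dem Snap, mit j(0) = 0, ergibt den Ruck: j(t) = 60·t·(t - 2). Wir haben den Ruck j(t) = 60·t·(t - 2). Durch Einsetzen von t = 1: j(1) = -60.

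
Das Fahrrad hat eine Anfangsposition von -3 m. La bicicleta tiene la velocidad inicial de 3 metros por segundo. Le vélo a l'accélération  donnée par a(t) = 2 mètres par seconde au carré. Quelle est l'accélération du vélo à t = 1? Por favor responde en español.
Usando a(t) = 2 y sustituyendo t = 1, encontramos a = 2.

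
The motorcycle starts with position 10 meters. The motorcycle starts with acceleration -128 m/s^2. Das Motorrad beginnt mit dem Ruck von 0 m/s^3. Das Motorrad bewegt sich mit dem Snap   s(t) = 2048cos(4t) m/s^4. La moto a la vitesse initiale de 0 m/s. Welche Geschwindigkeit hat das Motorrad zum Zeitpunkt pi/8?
Wir müssen unsere Gleichung für den Snap s(t) = 2048·cos(4·t) 3-mal integrieren. Durch Integration von dem Snap und Verwendung der Anfangsbedingung j(0) = 0, erhalten wir j(t) = 512·sin(4·t). Mit ∫j(t)dt und Anwendung von a(0) = -128, finden wir a(t) = -128·cos(4·t). Durch Integration von der Beschleunigung und Verwendung der Anfangsbedingung v(0) = 0, erhalten wir v(t) = -32·sin(4·t). Mit v(t) = -32·sin(4·t) und Einsetzen von t = pi/8, finden wir v = -32.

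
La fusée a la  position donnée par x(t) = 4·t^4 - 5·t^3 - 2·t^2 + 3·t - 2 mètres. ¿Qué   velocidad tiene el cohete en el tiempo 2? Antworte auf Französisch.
Nous devons dériver notre équation de la position x(t) = 4·t^4 - 5·t^3 - 2·t^2 + 3·t - 2 1 fois. En prenant d/dt de x(t), nous trouvons v(t) = 16·t^3 - 15·t^2 - 4·t + 3. De l'équation de la vitesse v(t) = 16·t^3 - 15·t^2 - 4·t + 3, nous substituons t = 2 pour obtenir v = 63.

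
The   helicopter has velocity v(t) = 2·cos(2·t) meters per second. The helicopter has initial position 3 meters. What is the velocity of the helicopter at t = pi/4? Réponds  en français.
Nous avons la vitesse v(t) = 2·cos(2·t). En substituant t = pi/4: v(pi/4) = 0.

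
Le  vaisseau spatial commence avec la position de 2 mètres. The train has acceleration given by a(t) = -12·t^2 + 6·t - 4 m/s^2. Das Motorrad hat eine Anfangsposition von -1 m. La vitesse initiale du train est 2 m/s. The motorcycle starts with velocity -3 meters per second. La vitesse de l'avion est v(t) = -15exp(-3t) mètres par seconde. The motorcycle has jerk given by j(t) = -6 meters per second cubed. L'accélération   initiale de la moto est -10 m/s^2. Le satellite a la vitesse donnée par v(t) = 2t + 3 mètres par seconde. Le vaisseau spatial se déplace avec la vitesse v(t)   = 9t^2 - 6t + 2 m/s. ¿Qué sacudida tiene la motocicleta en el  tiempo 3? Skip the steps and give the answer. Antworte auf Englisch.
The jerk at t = 3 is j = -6.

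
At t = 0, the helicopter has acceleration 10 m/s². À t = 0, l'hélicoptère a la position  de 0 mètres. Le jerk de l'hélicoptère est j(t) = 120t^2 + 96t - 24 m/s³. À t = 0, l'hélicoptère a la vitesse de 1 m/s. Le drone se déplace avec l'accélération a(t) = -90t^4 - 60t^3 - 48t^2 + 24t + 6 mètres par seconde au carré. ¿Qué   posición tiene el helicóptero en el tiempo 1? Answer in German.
Wir müssen unsere Gleichung für den Ruck j(t) = 120·t^2 + 96·t - 24 3-mal integrieren. Mit ∫j(t)dt und Anwendung von a(0) = 10, finden wir a(t) = 40·t^3 + 48·t^2 - 24·t + 10. Das Integral von der Beschleunigung, mit v(0) = 1, ergibt die Geschwindigkeit: v(t) = 10·t^4 + 16·t^3 - 12·t^2 + 10·t + 1. Die Stammfunktion von der Geschwindigkeit, mit x(0) = 0, ergibt die Position: x(t) = 2·t^5 + 4·t^4 - 4·t^3 + 5·t^2 + t. Wir haben die Position x(t) = 2·t^5 + 4·t^4 - 4·t^3 + 5·t^2 + t. Durch Einsetzen von t = 1: x(1) = 8.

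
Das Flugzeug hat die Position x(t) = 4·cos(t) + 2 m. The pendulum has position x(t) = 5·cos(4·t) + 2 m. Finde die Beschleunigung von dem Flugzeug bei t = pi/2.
Um dies zu lösen, müssen wir 2 Ableitungen unserer Gleichung für die Position x(t) = 4·cos(t) + 2 nehmen. Durch Ableiten von der Position erhalten wir die Geschwindigkeit: v(t) = -4·sin(t). Durch Ableiten von der Geschwindigkeit erhalten wir die Beschleunigung: a(t) = -4·cos(t). Wir haben die Beschleunigung a(t) = -4·cos(t). Durch Einsetzen von t = pi/2: a(pi/2) = 0.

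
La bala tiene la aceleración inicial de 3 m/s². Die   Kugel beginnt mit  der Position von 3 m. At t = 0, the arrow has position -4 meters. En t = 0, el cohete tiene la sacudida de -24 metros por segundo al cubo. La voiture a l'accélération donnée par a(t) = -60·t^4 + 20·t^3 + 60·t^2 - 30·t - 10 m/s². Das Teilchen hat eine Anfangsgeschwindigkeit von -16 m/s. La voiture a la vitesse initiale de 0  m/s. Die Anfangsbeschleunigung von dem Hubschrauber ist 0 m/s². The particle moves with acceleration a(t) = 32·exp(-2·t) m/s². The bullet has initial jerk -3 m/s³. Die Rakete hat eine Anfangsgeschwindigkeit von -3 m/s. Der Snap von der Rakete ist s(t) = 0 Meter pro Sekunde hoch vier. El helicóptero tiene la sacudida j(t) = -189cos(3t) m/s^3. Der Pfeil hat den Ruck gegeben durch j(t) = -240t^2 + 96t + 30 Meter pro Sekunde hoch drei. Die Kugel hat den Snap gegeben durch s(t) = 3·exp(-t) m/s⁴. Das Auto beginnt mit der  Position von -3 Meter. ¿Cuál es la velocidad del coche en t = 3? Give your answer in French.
En partant de l'accélération a(t) = -60·t^4 + 20·t^3 + 60·t^2 - 30·t - 10, nous prenons 1 intégrale. En prenant ∫a(t)dt et en appliquant v(0) = 0, nous trouvons v(t) = t·(-12·t^4 + 5·t^3 + 20·t^2 - 15·t - 10). En utilisant v(t) = t·(-12·t^4 + 5·t^3 + 20·t^2 - 15·t - 10) et en substituant t = 3, nous trouvons v = -2136.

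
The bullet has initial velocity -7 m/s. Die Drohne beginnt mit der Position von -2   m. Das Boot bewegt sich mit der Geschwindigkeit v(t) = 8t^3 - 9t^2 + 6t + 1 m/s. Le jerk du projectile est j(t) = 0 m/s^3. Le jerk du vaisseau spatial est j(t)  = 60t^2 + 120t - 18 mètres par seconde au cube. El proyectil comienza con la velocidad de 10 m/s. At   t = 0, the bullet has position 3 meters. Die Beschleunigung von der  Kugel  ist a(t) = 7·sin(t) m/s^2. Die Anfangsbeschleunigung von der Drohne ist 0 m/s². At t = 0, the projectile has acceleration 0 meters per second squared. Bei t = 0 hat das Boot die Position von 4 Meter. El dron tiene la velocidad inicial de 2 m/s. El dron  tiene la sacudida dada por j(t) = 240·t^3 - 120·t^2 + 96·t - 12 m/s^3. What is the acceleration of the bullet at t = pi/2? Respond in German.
Mit a(t) = 7·sin(t) und Einsetzen von t = pi/2, finden wir a = 7.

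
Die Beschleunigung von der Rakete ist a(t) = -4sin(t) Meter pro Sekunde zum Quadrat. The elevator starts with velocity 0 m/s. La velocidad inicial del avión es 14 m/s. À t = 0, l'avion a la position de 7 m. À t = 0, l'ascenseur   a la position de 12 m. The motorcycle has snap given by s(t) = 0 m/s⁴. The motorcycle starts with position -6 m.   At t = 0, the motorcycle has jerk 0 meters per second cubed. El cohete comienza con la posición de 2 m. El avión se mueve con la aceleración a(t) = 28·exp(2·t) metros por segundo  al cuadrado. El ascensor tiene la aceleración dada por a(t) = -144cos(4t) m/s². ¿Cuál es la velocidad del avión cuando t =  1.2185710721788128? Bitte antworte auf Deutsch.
Ausgehend von der Beschleunigung a(t) = 28·exp(2·t), nehmen wir 1 Integral. Durch Integration von der Beschleunigung und Verwendung der Anfangsbedingung v(0) = 14, erhalten wir v(t) = 14·exp(2·t). Aus der Gleichung für die Geschwindigkeit v(t) = 14·exp(2·t), setzen wir t = 1.2185710721788128 ein und erhalten v = 160.164189585097.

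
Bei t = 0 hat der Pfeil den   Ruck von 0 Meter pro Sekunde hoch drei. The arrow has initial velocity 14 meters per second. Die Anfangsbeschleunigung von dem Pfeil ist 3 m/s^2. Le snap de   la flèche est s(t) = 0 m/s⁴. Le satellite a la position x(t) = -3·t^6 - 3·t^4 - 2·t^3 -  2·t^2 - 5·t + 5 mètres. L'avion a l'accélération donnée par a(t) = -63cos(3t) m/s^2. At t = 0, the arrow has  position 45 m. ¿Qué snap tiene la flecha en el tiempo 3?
Usando s(t) = 0 y sustituyendo t = 3, encontramos s = 0.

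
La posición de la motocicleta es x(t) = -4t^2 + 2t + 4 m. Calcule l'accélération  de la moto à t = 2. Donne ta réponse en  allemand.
Ausgehend von der Position x(t) = -4·t^2 + 2·t + 4, nehmen wir 2 Ableitungen. Mit d/dt von x(t) finden wir v(t) = 2 - 8·t. Durch Ableiten von der Geschwindigkeit erhalten wir die Beschleunigung: a(t) = -8. Aus der Gleichung für die Beschleunigung a(t) = -8, setzen wir t = 2 ein und erhalten a = -8.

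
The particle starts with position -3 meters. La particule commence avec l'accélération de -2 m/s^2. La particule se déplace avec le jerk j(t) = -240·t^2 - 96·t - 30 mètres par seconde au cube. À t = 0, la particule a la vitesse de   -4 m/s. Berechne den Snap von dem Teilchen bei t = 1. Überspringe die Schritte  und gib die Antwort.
s(1) = -576.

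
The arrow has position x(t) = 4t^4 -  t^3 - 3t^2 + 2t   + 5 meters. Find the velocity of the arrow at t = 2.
To solve this, we need to take 1 derivative of our position equation x(t) = 4·t^4 - t^3 - 3·t^2 + 2·t + 5. Taking d/dt of x(t), we find v(t) = 16·t^3 - 3·t^2 - 6·t + 2. We have velocity v(t) = 16·t^3 - 3·t^2 - 6·t + 2. Substituting t = 2: v(2) = 106.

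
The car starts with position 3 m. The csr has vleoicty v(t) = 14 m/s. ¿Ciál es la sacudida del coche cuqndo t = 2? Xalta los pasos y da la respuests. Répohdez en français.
j(2) = 0.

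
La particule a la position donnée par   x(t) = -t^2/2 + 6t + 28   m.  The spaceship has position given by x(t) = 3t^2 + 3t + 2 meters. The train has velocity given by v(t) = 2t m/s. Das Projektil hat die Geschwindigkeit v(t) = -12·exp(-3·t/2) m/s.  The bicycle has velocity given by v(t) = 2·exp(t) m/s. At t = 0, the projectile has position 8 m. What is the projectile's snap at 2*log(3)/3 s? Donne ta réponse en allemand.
Um dies zu lösen, müssen wir 3 Ableitungen unserer Gleichung für die Geschwindigkeit v(t) = -12·exp(-3·t/2) nehmen. Mit d/dt von v(t) finden wir a(t) = 18·exp(-3·t/2). Die Ableitung von der Beschleunigung ergibt den Ruck: j(t) = -27·exp(-3·t/2). Durch Ableiten von dem Ruck erhalten wir den Snap: s(t) = 81·exp(-3·t/2)/2. Mit s(t) = 81·exp(-3·t/2)/2 und Einsetzen von t = 2*log(3)/3, finden wir s = 27/2.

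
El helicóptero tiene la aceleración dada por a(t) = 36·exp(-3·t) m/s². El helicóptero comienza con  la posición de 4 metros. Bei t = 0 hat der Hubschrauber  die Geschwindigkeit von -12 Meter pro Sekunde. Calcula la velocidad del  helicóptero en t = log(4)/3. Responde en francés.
Nous devons trouver la primitive de notre équation de l'accélération a(t) = 36·exp(-3·t) 1 fois. L'intégrale de l'accélération, avec v(0) = -12, donne la vitesse: v(t) = -12·exp(-3·t). Nous avons la vitesse v(t) = -12·exp(-3·t). En substituant t = log(4)/3: v(log(4)/3) = -3.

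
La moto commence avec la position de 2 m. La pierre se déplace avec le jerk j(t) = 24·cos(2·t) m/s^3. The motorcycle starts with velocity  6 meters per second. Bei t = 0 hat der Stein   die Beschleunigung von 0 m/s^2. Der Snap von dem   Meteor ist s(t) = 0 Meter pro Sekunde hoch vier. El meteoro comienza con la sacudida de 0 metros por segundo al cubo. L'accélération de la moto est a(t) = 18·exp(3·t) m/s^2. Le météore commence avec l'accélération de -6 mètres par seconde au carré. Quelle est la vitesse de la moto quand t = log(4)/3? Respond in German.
Ausgehend von der Beschleunigung a(t) = 18·exp(3·t), nehmen wir 1 Integral. Die Stammfunktion von der Beschleunigung, mit v(0) = 6, ergibt die Geschwindigkeit: v(t) = 6·exp(3·t). Wir haben die Geschwindigkeit v(t) = 6·exp(3·t). Durch Einsetzen von t = log(4)/3: v(log(4)/3) = 24.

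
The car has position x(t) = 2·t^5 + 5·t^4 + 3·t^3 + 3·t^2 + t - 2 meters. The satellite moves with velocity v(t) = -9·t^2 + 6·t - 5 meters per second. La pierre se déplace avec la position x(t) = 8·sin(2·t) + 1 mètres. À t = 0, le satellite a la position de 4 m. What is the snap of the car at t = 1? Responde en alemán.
Um dies zu lösen, müssen wir 4 Ableitungen unserer Gleichung für die Position x(t) = 2·t^5 + 5·t^4 + 3·t^3 + 3·t^2 + t - 2 nehmen. Mit d/dt von x(t) finden wir v(t) = 10·t^4 + 20·t^3 + 9·t^2 + 6·t + 1. Durch Ableiten von der Geschwindigkeit erhalten wir die Beschleunigung: a(t) = 40·t^3 + 60·t^2 + 18·t + 6. Die Ableitung von der Beschleunigung ergibt den Ruck: j(t) = 120·t^2 + 120·t + 18. Mit d/dt von j(t) finden wir s(t) = 240·t + 120. Wir haben den Snap s(t) = 240·t + 120. Durch Einsetzen von t = 1: s(1) = 360.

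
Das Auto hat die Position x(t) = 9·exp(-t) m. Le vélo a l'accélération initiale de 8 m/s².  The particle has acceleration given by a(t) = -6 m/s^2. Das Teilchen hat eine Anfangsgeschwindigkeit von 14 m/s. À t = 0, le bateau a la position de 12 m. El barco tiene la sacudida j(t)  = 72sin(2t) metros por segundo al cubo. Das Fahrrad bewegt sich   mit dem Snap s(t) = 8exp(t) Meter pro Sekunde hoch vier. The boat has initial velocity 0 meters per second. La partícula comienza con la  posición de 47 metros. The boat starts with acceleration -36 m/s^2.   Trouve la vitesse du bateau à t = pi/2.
En partant du jerk j(t) = 72·sin(2·t), nous prenons 2 intégrales. En prenant ∫j(t)dt et en appliquant a(0) = -36, nous trouvons a(t) = -36·cos(2·t). L'intégrale de l'accélération est la vitesse. En utilisant v(0) = 0, nous obtenons v(t) = -18·sin(2·t). Nous avons la vitesse v(t) = -18·sin(2·t). En substituant t = pi/2: v(pi/2) = 0.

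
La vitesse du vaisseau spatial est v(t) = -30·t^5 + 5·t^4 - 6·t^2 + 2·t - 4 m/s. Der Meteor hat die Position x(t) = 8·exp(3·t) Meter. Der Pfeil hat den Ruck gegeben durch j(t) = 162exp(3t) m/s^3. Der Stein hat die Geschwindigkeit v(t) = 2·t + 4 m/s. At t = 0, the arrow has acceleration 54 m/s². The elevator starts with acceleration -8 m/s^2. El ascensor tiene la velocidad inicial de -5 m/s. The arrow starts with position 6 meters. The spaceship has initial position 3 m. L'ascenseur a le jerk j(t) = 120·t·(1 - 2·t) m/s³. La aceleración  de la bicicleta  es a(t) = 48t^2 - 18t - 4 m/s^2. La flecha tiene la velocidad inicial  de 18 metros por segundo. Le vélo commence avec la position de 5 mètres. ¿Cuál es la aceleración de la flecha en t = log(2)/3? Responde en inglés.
To find the answer, we compute 1 integral of j(t) = 162·exp(3·t). Finding the antiderivative of j(t) and using a(0) = 54: a(t) = 54·exp(3·t). Using a(t) = 54·exp(3·t) and substituting t = log(2)/3, we find a = 108.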